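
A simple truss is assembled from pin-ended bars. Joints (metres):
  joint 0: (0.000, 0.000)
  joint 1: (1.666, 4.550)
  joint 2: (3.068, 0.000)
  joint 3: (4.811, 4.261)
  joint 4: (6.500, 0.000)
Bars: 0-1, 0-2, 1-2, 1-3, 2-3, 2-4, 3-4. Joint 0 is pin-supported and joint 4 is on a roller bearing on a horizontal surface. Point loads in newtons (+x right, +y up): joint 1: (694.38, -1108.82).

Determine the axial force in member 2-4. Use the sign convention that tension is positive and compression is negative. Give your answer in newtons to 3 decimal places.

305.322

N=5 nodes, M=7 members, R=3 reactions → 2N=10, M+R=10
member 0 (0-1): L=4.8454, (cx,cy)=(0.3438,0.9390)
member 1 (0-2): L=3.0680, (cx,cy)=(1.0000,0.0000)
member 2 (1-2): L=4.7611, (cx,cy)=(0.2945,-0.9557)
member 3 (1-3): L=3.1583, (cx,cy)=(0.9958,-0.0915)
member 4 (2-3): L=4.6037, (cx,cy)=(0.3786,0.9256)
member 5 (2-4): L=3.4320, (cx,cy)=(1.0000,0.0000)
member 6 (3-4): L=4.5835, (cx,cy)=(0.3685,-0.9296)
solve A·x = −loads:
  F[0-1] = -360.5361 N (compression)
  F[0-2] = +818.3432 N (tension)
  F[1-2] = -748.5084 N (compression)
  F[1-3] = -600.4494 N (compression)
  F[2-3] = +772.8534 N (tension)
  F[2-4] = +305.3222 N (tension)
  F[3-4] = -828.5710 N (compression)
  Rx@0 = -694.3800 N
  Ry@0 = +338.5549 N
  Ry@4 = +770.2651 N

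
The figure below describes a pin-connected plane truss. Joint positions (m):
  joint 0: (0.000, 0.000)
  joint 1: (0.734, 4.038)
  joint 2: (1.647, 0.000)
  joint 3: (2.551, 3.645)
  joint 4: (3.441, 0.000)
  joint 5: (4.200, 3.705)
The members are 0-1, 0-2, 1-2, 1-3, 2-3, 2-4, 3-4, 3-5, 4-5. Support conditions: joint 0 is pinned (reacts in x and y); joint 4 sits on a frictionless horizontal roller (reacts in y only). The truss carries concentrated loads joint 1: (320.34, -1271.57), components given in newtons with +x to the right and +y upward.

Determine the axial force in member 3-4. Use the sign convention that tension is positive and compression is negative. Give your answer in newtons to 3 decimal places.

N=6 nodes, M=9 members, R=3 reactions → 2N=12, M+R=12
member 0 (0-1): L=4.1042, (cx,cy)=(0.1788,0.9839)
member 1 (0-2): L=1.6470, (cx,cy)=(1.0000,0.0000)
member 2 (1-2): L=4.1399, (cx,cy)=(0.2205,-0.9754)
member 3 (1-3): L=1.8590, (cx,cy)=(0.9774,-0.2114)
member 4 (2-3): L=3.7554, (cx,cy)=(0.2407,0.9706)
member 5 (2-4): L=1.7940, (cx,cy)=(1.0000,0.0000)
member 6 (3-4): L=3.7521, (cx,cy)=(0.2372,-0.9715)
member 7 (3-5): L=1.6501, (cx,cy)=(0.9993,0.0364)
member 8 (4-5): L=3.7819, (cx,cy)=(0.2007,0.9797)
solve A·x = −loads:
  F[0-1] = -634.6455 N (compression)
  F[0-2] = +433.8416 N (tension)
  F[1-2] = -596.4567 N (compression)
  F[1-3] = -309.2922 N (compression)
  F[2-3] = +599.3966 N (tension)
  F[2-4] = +158.0162 N (tension)
  F[3-4] = -666.1686 N (compression)
  F[3-5] = +0.0000 N (tension)
  F[4-5] = -0.0000 N (compression)
  Rx@0 = -320.3400 N
  Ry@0 = +624.4136 N
  Ry@4 = +647.1564 N

-666.169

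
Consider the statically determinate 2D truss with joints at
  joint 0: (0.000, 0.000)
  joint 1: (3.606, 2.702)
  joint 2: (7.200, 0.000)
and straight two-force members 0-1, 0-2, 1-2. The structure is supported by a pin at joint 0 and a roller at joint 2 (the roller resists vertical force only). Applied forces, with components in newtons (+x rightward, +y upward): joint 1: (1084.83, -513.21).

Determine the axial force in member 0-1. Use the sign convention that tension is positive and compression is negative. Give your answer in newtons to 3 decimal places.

251.708

N=3 nodes, M=3 members, R=3 reactions → 2N=6, M+R=6
member 0 (0-1): L=4.5060, (cx,cy)=(0.8003,0.5996)
member 1 (0-2): L=7.2000, (cx,cy)=(1.0000,0.0000)
member 2 (1-2): L=4.4964, (cx,cy)=(0.7993,-0.6009)
solve A·x = −loads:
  F[0-1] = +251.7078 N (tension)
  F[0-2] = +883.3968 N (tension)
  F[1-2] = -1105.2053 N (compression)
  Rx@0 = -1084.8300 N
  Ry@0 = -150.9353 N
  Ry@2 = +664.1453 N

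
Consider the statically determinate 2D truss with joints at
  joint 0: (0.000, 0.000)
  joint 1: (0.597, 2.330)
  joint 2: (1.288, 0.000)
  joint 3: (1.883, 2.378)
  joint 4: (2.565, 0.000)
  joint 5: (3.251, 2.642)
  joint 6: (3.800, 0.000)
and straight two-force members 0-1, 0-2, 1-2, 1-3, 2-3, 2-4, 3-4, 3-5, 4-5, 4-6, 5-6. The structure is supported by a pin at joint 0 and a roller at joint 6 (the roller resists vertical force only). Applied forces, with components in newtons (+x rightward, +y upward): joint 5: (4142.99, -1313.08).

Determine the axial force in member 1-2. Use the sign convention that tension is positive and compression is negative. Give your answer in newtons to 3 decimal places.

-2749.324

N=7 nodes, M=11 members, R=3 reactions → 2N=14, M+R=14
member 0 (0-1): L=2.4053, (cx,cy)=(0.2482,0.9687)
member 1 (0-2): L=1.2880, (cx,cy)=(1.0000,0.0000)
member 2 (1-2): L=2.4303, (cx,cy)=(0.2843,-0.9587)
member 3 (1-3): L=1.2869, (cx,cy)=(0.9993,0.0373)
member 4 (2-3): L=2.4513, (cx,cy)=(0.2427,0.9701)
member 5 (2-4): L=1.2770, (cx,cy)=(1.0000,0.0000)
member 6 (3-4): L=2.4739, (cx,cy)=(0.2757,-0.9612)
member 7 (3-5): L=1.3932, (cx,cy)=(0.9819,0.1895)
member 8 (4-5): L=2.7296, (cx,cy)=(0.2513,0.9679)
member 9 (4-6): L=1.2350, (cx,cy)=(1.0000,0.0000)
member 10 (5-6): L=2.6984, (cx,cy)=(0.2035,-0.9791)
solve A·x = −loads:
  F[0-1] = +2777.6836 N (tension)
  F[0-2] = +3453.5542 N (tension)
  F[1-2] = -2749.3238 N (compression)
  F[1-3] = +1472.1658 N (tension)
  F[2-3] = +2717.1089 N (tension)
  F[2-4] = +2012.3313 N (tension)
  F[3-4] = -2247.1108 N (compression)
  F[3-5] = +2800.8893 N (tension)
  F[4-5] = +2231.6589 N (tension)
  F[4-6] = +831.9870 N (tension)
  F[5-6] = -4089.3715 N (compression)
  Rx@0 = -4142.9900 N
  Ry@0 = -2690.7628 N
  Ry@6 = +4003.8428 N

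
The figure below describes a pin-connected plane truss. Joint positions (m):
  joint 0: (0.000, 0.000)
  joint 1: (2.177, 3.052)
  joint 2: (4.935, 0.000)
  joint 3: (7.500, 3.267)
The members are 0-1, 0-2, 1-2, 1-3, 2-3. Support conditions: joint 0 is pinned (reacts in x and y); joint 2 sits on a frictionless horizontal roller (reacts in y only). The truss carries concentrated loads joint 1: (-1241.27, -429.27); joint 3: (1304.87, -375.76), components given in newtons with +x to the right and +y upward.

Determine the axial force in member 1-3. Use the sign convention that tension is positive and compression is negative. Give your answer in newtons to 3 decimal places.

N=4 nodes, M=5 members, R=3 reactions → 2N=8, M+R=8
member 0 (0-1): L=3.7489, (cx,cy)=(0.5807,0.8141)
member 1 (0-2): L=4.9350, (cx,cy)=(1.0000,0.0000)
member 2 (1-2): L=4.1135, (cx,cy)=(0.6705,-0.7419)
member 3 (1-3): L=5.3273, (cx,cy)=(0.9992,0.0404)
member 4 (2-3): L=4.1536, (cx,cy)=(0.6175,0.7865)
solve A·x = −loads:
  F[0-1] = +63.3586 N (tension)
  F[0-2] = +26.8072 N (tension)
  F[1-2] = -558.1510 N (compression)
  F[1-3] = +1653.6323 N (tension)
  F[2-3] = -562.5841 N (compression)
  Rx@0 = -63.6000 N
  Ry@0 = -51.5810 N
  Ry@2 = +856.6110 N

1653.632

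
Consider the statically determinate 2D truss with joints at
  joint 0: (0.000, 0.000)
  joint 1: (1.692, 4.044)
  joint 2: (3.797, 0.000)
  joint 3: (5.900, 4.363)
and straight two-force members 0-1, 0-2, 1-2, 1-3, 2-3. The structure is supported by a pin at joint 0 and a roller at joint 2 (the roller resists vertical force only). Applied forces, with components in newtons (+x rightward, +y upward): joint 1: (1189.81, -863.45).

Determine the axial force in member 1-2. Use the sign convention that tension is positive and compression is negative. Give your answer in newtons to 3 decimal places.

-1862.374

N=4 nodes, M=5 members, R=3 reactions → 2N=8, M+R=8
member 0 (0-1): L=4.3837, (cx,cy)=(0.3860,0.9225)
member 1 (0-2): L=3.7970, (cx,cy)=(1.0000,0.0000)
member 2 (1-2): L=4.5591, (cx,cy)=(0.4617,-0.8870)
member 3 (1-3): L=4.2201, (cx,cy)=(0.9971,0.0756)
member 4 (2-3): L=4.8434, (cx,cy)=(0.4342,0.9008)
solve A·x = −loads:
  F[0-1] = +854.7613 N (tension)
  F[0-2] = +859.8930 N (tension)
  F[1-2] = -1862.3741 N (compression)
  F[1-3] = +0.0000 N (tension)
  F[2-3] = -0.0000 N (compression)
  Rx@0 = -1189.8100 N
  Ry@0 = -788.5250 N
  Ry@2 = +1651.9750 N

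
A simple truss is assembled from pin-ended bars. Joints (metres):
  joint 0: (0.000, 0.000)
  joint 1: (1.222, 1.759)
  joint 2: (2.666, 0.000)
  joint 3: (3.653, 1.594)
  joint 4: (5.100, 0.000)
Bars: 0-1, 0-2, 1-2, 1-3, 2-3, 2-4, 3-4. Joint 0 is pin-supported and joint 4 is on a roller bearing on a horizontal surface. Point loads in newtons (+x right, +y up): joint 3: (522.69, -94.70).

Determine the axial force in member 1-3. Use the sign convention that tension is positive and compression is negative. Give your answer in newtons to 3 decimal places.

N=5 nodes, M=7 members, R=3 reactions → 2N=10, M+R=10
member 0 (0-1): L=2.1418, (cx,cy)=(0.5705,0.8213)
member 1 (0-2): L=2.6660, (cx,cy)=(1.0000,0.0000)
member 2 (1-2): L=2.2758, (cx,cy)=(0.6345,-0.7729)
member 3 (1-3): L=2.4366, (cx,cy)=(0.9977,-0.0677)
member 4 (2-3): L=1.8748, (cx,cy)=(0.5264,0.8502)
member 5 (2-4): L=2.4340, (cx,cy)=(1.0000,0.0000)
member 6 (3-4): L=2.1528, (cx,cy)=(0.6721,-0.7404)
solve A·x = −loads:
  F[0-1] = +166.2036 N (tension)
  F[0-2] = +427.8635 N (tension)
  F[1-2] = -195.8390 N (compression)
  F[1-3] = +219.5915 N (tension)
  F[2-3] = +178.0359 N (tension)
  F[2-4] = +209.8762 N (tension)
  F[3-4] = -312.2504 N (compression)
  Rx@0 = -522.6900 N
  Ry@0 = -136.4974 N
  Ry@4 = +231.1974 N

219.591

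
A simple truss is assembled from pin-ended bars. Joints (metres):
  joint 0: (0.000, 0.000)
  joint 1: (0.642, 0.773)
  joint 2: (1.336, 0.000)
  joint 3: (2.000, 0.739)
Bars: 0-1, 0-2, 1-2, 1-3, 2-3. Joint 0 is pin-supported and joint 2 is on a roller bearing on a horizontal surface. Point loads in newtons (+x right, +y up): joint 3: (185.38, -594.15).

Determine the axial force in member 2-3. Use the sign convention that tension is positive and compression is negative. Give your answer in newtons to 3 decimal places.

-775.080

N=4 nodes, M=5 members, R=3 reactions → 2N=8, M+R=8
member 0 (0-1): L=1.0048, (cx,cy)=(0.6389,0.7693)
member 1 (0-2): L=1.3360, (cx,cy)=(1.0000,0.0000)
member 2 (1-2): L=1.0388, (cx,cy)=(0.6681,-0.7441)
member 3 (1-3): L=1.3584, (cx,cy)=(0.9997,-0.0250)
member 4 (2-3): L=0.9935, (cx,cy)=(0.6684,0.7438)
solve A·x = −loads:
  F[0-1] = +517.1557 N (tension)
  F[0-2] = -145.0365 N (compression)
  F[1-2] = -558.3186 N (compression)
  F[1-3] = +703.6273 N (tension)
  F[2-3] = -775.0800 N (compression)
  Rx@0 = -185.3800 N
  Ry@0 = -397.8379 N
  Ry@2 = +991.9879 N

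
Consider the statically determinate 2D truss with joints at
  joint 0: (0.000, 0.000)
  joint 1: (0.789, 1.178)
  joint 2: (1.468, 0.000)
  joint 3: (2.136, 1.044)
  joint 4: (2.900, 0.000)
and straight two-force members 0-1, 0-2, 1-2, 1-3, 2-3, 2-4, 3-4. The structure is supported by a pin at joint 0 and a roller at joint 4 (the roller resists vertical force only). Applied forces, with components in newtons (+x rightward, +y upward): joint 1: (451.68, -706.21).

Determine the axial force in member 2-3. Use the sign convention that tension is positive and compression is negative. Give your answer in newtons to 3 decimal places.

388.716

N=5 nodes, M=7 members, R=3 reactions → 2N=10, M+R=10
member 0 (0-1): L=1.4178, (cx,cy)=(0.5565,0.8309)
member 1 (0-2): L=1.4680, (cx,cy)=(1.0000,0.0000)
member 2 (1-2): L=1.3597, (cx,cy)=(0.4994,-0.8664)
member 3 (1-3): L=1.3536, (cx,cy)=(0.9951,-0.0990)
member 4 (2-3): L=1.2394, (cx,cy)=(0.5390,0.8423)
member 5 (2-4): L=1.4320, (cx,cy)=(1.0000,0.0000)
member 6 (3-4): L=1.2937, (cx,cy)=(0.5906,-0.8070)
solve A·x = −loads:
  F[0-1] = -397.8994 N (compression)
  F[0-2] = +673.1068 N (tension)
  F[1-2] = -377.9251 N (compression)
  F[1-3] = -486.7683 N (compression)
  F[2-3] = +388.7162 N (tension)
  F[2-4] = +274.8741 N (tension)
  F[3-4] = -465.4473 N (compression)
  Rx@0 = -451.6800 N
  Ry@0 = +330.5966 N
  Ry@4 = +375.6134 N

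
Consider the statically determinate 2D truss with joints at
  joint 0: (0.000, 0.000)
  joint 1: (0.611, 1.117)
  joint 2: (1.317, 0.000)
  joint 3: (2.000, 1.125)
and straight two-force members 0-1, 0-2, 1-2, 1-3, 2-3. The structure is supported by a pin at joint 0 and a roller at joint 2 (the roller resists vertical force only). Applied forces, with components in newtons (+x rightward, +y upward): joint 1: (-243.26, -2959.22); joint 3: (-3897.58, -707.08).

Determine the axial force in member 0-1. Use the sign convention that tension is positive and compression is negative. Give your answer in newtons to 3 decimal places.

N=4 nodes, M=5 members, R=3 reactions → 2N=8, M+R=8
member 0 (0-1): L=1.2732, (cx,cy)=(0.4799,0.8773)
member 1 (0-2): L=1.3170, (cx,cy)=(1.0000,0.0000)
member 2 (1-2): L=1.3214, (cx,cy)=(0.5343,-0.8453)
member 3 (1-3): L=1.3890, (cx,cy)=(1.0000,0.0058)
member 4 (2-3): L=1.3161, (cx,cy)=(0.5190,0.8548)
solve A·x = −loads:
  F[0-1] = -5420.2653 N (compression)
  F[0-2] = -1539.6690 N (compression)
  F[1-2] = +2101.0853 N (tension)
  F[1-3] = -3480.5317 N (compression)
  F[2-3] = -803.7371 N (compression)
  Rx@0 = +4140.8400 N
  Ry@0 = +4755.3323 N
  Ry@2 = -1089.0323 N

-5420.265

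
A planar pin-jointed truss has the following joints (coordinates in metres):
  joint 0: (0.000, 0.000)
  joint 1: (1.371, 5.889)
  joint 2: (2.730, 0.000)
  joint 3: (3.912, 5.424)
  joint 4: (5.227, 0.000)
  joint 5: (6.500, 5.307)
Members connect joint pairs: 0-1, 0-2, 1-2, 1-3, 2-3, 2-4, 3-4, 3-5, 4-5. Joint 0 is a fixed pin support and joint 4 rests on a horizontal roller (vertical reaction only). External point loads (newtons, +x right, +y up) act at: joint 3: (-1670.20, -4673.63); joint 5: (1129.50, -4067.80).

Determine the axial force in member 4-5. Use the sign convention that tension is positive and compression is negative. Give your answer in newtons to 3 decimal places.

-4086.366

N=6 nodes, M=9 members, R=3 reactions → 2N=12, M+R=12
member 0 (0-1): L=6.0465, (cx,cy)=(0.2267,0.9740)
member 1 (0-2): L=2.7300, (cx,cy)=(1.0000,0.0000)
member 2 (1-2): L=6.0438, (cx,cy)=(0.2249,-0.9744)
member 3 (1-3): L=2.5832, (cx,cy)=(0.9837,-0.1800)
member 4 (2-3): L=5.5513, (cx,cy)=(0.2129,0.9771)
member 5 (2-4): L=2.4970, (cx,cy)=(1.0000,0.0000)
member 6 (3-4): L=5.5811, (cx,cy)=(0.2356,-0.9718)
member 7 (3-5): L=2.5906, (cx,cy)=(0.9990,-0.0452)
member 8 (4-5): L=5.4575, (cx,cy)=(0.2333,0.9724)
solve A·x = −loads:
  F[0-1] = -792.0905 N (compression)
  F[0-2] = -361.0987 N (compression)
  F[1-2] = +861.8631 N (tension)
  F[1-3] = -379.6002 N (compression)
  F[2-3] = -859.5011 N (compression)
  F[2-4] = +15.7071 N (tension)
  F[3-4] = -4112.0947 N (compression)
  F[3-5] = +2084.7930 N (tension)
  F[4-5] = -4086.3655 N (compression)
  Rx@0 = +540.7000 N
  Ry@0 = +771.4602 N
  Ry@4 = +7969.9698 N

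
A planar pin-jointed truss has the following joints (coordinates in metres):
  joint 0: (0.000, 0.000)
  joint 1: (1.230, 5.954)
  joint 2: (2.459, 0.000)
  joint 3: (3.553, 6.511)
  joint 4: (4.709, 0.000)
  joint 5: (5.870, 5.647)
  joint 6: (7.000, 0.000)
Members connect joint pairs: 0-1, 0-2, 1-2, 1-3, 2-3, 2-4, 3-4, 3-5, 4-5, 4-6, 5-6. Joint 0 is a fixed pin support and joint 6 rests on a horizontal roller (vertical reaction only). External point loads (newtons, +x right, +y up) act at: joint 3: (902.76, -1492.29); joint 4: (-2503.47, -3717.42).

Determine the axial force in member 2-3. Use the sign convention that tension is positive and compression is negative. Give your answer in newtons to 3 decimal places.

N=7 nodes, M=11 members, R=3 reactions → 2N=14, M+R=14
member 0 (0-1): L=6.0797, (cx,cy)=(0.2023,0.9793)
member 1 (0-2): L=2.4590, (cx,cy)=(1.0000,0.0000)
member 2 (1-2): L=6.0795, (cx,cy)=(0.2022,-0.9794)
member 3 (1-3): L=2.3888, (cx,cy)=(0.9724,0.2332)
member 4 (2-3): L=6.6023, (cx,cy)=(0.1657,0.9862)
member 5 (2-4): L=2.2500, (cx,cy)=(1.0000,0.0000)
member 6 (3-4): L=6.6128, (cx,cy)=(0.1748,-0.9846)
member 7 (3-5): L=2.4728, (cx,cy)=(0.9370,-0.3494)
member 8 (4-5): L=5.7651, (cx,cy)=(0.2014,0.9795)
member 9 (4-6): L=2.2910, (cx,cy)=(1.0000,0.0000)
member 10 (5-6): L=5.7590, (cx,cy)=(0.1962,-0.9806)
solve A·x = −loads:
  F[0-1] = -1135.2853 N (compression)
  F[0-2] = -1371.0283 N (compression)
  F[1-2] = +1028.1286 N (tension)
  F[1-3] = -449.9236 N (compression)
  F[2-3] = -1021.0160 N (compression)
  F[2-4] = -994.0049 N (compression)
  F[3-4] = +198.3787 N (tension)
  F[3-5] = -1648.0086 N (compression)
  F[4-5] = +3595.7644 N (tension)
  F[4-6] = +820.0156 N (tension)
  F[5-6] = -4179.1409 N (compression)
  Rx@0 = +1600.7100 N
  Ry@0 = +1111.8089 N
  Ry@6 = +4097.9011 N

-1021.016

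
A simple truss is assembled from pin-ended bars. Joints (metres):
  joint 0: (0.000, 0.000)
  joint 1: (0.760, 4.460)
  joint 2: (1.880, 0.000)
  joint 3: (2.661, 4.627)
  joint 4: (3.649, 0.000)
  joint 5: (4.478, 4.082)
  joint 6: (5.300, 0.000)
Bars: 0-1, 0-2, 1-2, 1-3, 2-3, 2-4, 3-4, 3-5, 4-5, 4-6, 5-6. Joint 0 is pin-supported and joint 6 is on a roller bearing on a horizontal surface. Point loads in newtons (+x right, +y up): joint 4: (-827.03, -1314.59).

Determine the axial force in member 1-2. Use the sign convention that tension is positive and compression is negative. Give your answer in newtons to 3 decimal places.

N=7 nodes, M=11 members, R=3 reactions → 2N=14, M+R=14
member 0 (0-1): L=4.5243, (cx,cy)=(0.1680,0.9858)
member 1 (0-2): L=1.8800, (cx,cy)=(1.0000,0.0000)
member 2 (1-2): L=4.5985, (cx,cy)=(0.2436,-0.9699)
member 3 (1-3): L=1.9083, (cx,cy)=(0.9962,0.0875)
member 4 (2-3): L=4.6925, (cx,cy)=(0.1664,0.9861)
member 5 (2-4): L=1.7690, (cx,cy)=(1.0000,0.0000)
member 6 (3-4): L=4.7313, (cx,cy)=(0.2088,-0.9780)
member 7 (3-5): L=1.8970, (cx,cy)=(0.9578,-0.2873)
member 8 (4-5): L=4.1653, (cx,cy)=(0.1990,0.9800)
member 9 (4-6): L=1.6510, (cx,cy)=(1.0000,0.0000)
member 10 (5-6): L=4.1639, (cx,cy)=(0.1974,-0.9803)
solve A·x = −loads:
  F[0-1] = -415.4102 N (compression)
  F[0-2] = -757.2485 N (compression)
  F[1-2] = +406.9244 N (tension)
  F[1-3] = -169.5420 N (compression)
  F[2-3] = -400.2531 N (compression)
  F[2-4] = -591.5213 N (compression)
  F[3-4] = +524.5679 N (tension)
  F[3-5] = -360.2372 N (compression)
  F[4-5] = +817.9502 N (tension)
  F[4-6] = +182.2582 N (tension)
  F[5-6] = -923.2513 N (compression)
  Rx@0 = +827.0300 N
  Ry@0 = +409.5072 N
  Ry@6 = +905.0828 N

406.924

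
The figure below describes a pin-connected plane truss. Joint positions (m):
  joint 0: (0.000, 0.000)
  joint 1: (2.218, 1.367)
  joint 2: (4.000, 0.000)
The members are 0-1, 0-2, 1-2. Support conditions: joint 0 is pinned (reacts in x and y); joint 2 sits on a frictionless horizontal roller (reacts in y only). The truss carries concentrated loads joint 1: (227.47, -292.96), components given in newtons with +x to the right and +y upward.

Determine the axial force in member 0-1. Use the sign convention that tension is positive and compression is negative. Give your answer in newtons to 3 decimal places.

-100.588

N=3 nodes, M=3 members, R=3 reactions → 2N=6, M+R=6
member 0 (0-1): L=2.6054, (cx,cy)=(0.8513,0.5247)
member 1 (0-2): L=4.0000, (cx,cy)=(1.0000,0.0000)
member 2 (1-2): L=2.2459, (cx,cy)=(0.7934,-0.6087)
solve A·x = −loads:
  F[0-1] = -100.5875 N (compression)
  F[0-2] = +313.1004 N (tension)
  F[1-2] = -394.6141 N (compression)
  Rx@0 = -227.4700 N
  Ry@0 = +52.7758 N
  Ry@2 = +240.1842 N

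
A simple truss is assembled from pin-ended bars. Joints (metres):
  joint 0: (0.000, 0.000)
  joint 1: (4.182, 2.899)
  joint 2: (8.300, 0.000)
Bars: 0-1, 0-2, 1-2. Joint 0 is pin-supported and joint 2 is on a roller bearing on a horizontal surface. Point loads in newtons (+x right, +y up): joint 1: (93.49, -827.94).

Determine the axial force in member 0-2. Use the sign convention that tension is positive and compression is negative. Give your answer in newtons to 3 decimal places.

N=3 nodes, M=3 members, R=3 reactions → 2N=6, M+R=6
member 0 (0-1): L=5.0885, (cx,cy)=(0.8218,0.5697)
member 1 (0-2): L=8.3000, (cx,cy)=(1.0000,0.0000)
member 2 (1-2): L=5.0361, (cx,cy)=(0.8177,-0.5756)
solve A·x = −loads:
  F[0-1] = -663.7125 N (compression)
  F[0-2] = +638.9590 N (tension)
  F[1-2] = -781.4109 N (compression)
  Rx@0 = -93.4900 N
  Ry@0 = +378.1240 N
  Ry@2 = +449.8160 N

638.959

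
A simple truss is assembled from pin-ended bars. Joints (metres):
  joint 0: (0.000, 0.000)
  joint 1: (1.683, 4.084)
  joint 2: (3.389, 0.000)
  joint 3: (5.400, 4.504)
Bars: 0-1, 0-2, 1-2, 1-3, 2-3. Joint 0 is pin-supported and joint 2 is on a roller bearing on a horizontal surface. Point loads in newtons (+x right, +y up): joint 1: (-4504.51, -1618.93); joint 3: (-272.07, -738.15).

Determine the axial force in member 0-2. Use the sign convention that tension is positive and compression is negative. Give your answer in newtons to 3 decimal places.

N=4 nodes, M=5 members, R=3 reactions → 2N=8, M+R=8
member 0 (0-1): L=4.4172, (cx,cy)=(0.3810,0.9246)
member 1 (0-2): L=3.3890, (cx,cy)=(1.0000,0.0000)
member 2 (1-2): L=4.4260, (cx,cy)=(0.3854,-0.9227)
member 3 (1-3): L=3.7407, (cx,cy)=(0.9937,0.1123)
member 4 (2-3): L=4.9326, (cx,cy)=(0.4077,0.9131)
solve A·x = −loads:
  F[0-1] = -6669.9136 N (compression)
  F[0-2] = -2235.2650 N (compression)
  F[1-2] = +4936.1374 N (tension)
  F[1-3] = +60.9490 N (tension)
  F[2-3] = -815.8800 N (compression)
  Rx@0 = +4776.5800 N
  Ry@0 = +6166.8035 N
  Ry@2 = -3809.7235 N

-2235.265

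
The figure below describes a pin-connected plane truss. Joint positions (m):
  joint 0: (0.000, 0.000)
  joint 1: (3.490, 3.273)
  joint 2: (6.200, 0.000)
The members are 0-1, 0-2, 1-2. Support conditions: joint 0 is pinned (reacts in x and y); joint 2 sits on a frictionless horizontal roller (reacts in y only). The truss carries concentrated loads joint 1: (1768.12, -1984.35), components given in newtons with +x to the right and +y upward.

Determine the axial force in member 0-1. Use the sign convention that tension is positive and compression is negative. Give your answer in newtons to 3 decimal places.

N=3 nodes, M=3 members, R=3 reactions → 2N=6, M+R=6
member 0 (0-1): L=4.7846, (cx,cy)=(0.7294,0.6841)
member 1 (0-2): L=6.2000, (cx,cy)=(1.0000,0.0000)
member 2 (1-2): L=4.2493, (cx,cy)=(0.6378,-0.7702)
solve A·x = −loads:
  F[0-1] = +96.5451 N (tension)
  F[0-2] = +1697.6981 N (tension)
  F[1-2] = -2662.0089 N (compression)
  Rx@0 = -1768.1200 N
  Ry@0 = -66.0433 N
  Ry@2 = +2050.3933 N

96.545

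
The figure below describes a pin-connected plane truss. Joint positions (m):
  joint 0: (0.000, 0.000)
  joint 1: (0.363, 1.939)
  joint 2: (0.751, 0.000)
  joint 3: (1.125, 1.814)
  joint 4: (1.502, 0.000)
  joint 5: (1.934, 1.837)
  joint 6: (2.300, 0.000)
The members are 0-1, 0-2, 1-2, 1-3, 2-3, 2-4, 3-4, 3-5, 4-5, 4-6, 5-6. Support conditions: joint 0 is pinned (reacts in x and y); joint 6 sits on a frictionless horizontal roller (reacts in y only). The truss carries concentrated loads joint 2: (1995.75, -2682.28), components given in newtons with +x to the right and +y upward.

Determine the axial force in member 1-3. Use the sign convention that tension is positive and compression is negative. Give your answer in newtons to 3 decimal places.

N=7 nodes, M=11 members, R=3 reactions → 2N=14, M+R=14
member 0 (0-1): L=1.9727, (cx,cy)=(0.1840,0.9829)
member 1 (0-2): L=0.7510, (cx,cy)=(1.0000,0.0000)
member 2 (1-2): L=1.9774, (cx,cy)=(0.1962,-0.9806)
member 3 (1-3): L=0.7722, (cx,cy)=(0.9868,-0.1619)
member 4 (2-3): L=1.8522, (cx,cy)=(0.2019,0.9794)
member 5 (2-4): L=0.7510, (cx,cy)=(1.0000,0.0000)
member 6 (3-4): L=1.8528, (cx,cy)=(0.2035,-0.9791)
member 7 (3-5): L=0.8093, (cx,cy)=(0.9996,0.0284)
member 8 (4-5): L=1.8871, (cx,cy)=(0.2289,0.9734)
member 9 (4-6): L=0.7980, (cx,cy)=(1.0000,0.0000)
member 10 (5-6): L=1.8731, (cx,cy)=(0.1954,-0.9807)
solve A·x = −loads:
  F[0-1] = -1837.8406 N (compression)
  F[0-2] = +2333.9367 N (tension)
  F[1-2] = +1963.2910 N (tension)
  F[1-3] = -733.0795 N (compression)
  F[2-3] = +773.0780 N (tension)
  F[2-4] = +567.3052 N (tension)
  F[3-4] = -905.6593 N (compression)
  F[3-5] = -383.1764 N (compression)
  F[4-5] = +910.9011 N (tension)
  F[4-6] = +174.4971 N (tension)
  F[5-6] = -893.0368 N (compression)
  Rx@0 = -1995.7500 N
  Ry@0 = +1806.4573 N
  Ry@6 = +875.8227 N

-733.079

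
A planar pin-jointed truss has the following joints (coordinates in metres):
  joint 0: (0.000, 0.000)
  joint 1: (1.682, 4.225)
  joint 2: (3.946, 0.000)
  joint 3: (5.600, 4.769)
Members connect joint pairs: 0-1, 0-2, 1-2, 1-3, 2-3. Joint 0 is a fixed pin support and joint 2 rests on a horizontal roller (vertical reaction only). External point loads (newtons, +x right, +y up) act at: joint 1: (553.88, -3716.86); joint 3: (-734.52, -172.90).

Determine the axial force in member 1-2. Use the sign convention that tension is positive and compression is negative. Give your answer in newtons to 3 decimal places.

-1657.000

N=4 nodes, M=5 members, R=3 reactions → 2N=8, M+R=8
member 0 (0-1): L=4.5475, (cx,cy)=(0.3699,0.9291)
member 1 (0-2): L=3.9460, (cx,cy)=(1.0000,0.0000)
member 2 (1-2): L=4.7934, (cx,cy)=(0.4723,-0.8814)
member 3 (1-3): L=3.9556, (cx,cy)=(0.9905,0.1375)
member 4 (2-3): L=5.0477, (cx,cy)=(0.3277,0.9448)
solve A·x = −loads:
  F[0-1] = -2534.4728 N (compression)
  F[0-2] = +756.7946 N (tension)
  F[1-2] = -1656.9995 N (compression)
  F[1-3] = -715.4794 N (compression)
  F[2-3] = -78.8558 N (compression)
  Rx@0 = +180.6400 N
  Ry@0 = +2354.7332 N
  Ry@2 = +1535.0268 N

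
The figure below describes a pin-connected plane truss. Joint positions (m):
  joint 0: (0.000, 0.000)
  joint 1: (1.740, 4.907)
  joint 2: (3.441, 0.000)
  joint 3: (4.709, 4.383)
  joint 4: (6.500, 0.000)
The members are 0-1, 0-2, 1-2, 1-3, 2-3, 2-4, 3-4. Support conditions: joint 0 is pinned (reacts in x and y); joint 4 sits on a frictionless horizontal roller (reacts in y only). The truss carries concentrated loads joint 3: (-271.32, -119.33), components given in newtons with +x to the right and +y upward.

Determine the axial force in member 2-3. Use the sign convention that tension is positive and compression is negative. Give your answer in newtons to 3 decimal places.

N=5 nodes, M=7 members, R=3 reactions → 2N=10, M+R=10
member 0 (0-1): L=5.2064, (cx,cy)=(0.3342,0.9425)
member 1 (0-2): L=3.4410, (cx,cy)=(1.0000,0.0000)
member 2 (1-2): L=5.1935, (cx,cy)=(0.3275,-0.9448)
member 3 (1-3): L=3.0149, (cx,cy)=(0.9848,-0.1738)
member 4 (2-3): L=4.5627, (cx,cy)=(0.2779,0.9606)
member 5 (2-4): L=3.0590, (cx,cy)=(1.0000,0.0000)
member 6 (3-4): L=4.7348, (cx,cy)=(0.3783,-0.9257)
solve A·x = −loads:
  F[0-1] = -229.0007 N (compression)
  F[0-2] = -194.7865 N (compression)
  F[1-2] = +258.5470 N (tension)
  F[1-3] = -163.7062 N (compression)
  F[2-3] = -254.3033 N (compression)
  F[2-4] = -39.4335 N (compression)
  F[3-4] = +104.2491 N (tension)
  Rx@0 = +271.3200 N
  Ry@0 = +215.8332 N
  Ry@4 = -96.5032 N

-254.303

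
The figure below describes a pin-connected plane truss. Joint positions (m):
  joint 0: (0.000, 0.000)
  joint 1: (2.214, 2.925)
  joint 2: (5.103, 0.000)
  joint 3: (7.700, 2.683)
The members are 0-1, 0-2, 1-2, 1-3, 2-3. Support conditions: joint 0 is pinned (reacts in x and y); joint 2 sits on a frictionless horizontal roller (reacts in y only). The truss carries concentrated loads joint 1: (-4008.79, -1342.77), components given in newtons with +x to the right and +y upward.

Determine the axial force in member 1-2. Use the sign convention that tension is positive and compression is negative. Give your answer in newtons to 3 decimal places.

N=4 nodes, M=5 members, R=3 reactions → 2N=8, M+R=8
member 0 (0-1): L=3.6684, (cx,cy)=(0.6035,0.7973)
member 1 (0-2): L=5.1030, (cx,cy)=(1.0000,0.0000)
member 2 (1-2): L=4.1112, (cx,cy)=(0.7027,-0.7115)
member 3 (1-3): L=5.4913, (cx,cy)=(0.9990,-0.0441)
member 4 (2-3): L=3.7340, (cx,cy)=(0.6955,0.7185)
solve A·x = −loads:
  F[0-1] = -3835.2397 N (compression)
  F[0-2] = -1694.1193 N (compression)
  F[1-2] = +2410.8202 N (tension)
  F[1-3] = -0.0000 N (tension)
  F[2-3] = +0.0000 N (tension)
  Rx@0 = +4008.7900 N
  Ry@0 = +3057.9999 N
  Ry@2 = -1715.2299 N

2410.820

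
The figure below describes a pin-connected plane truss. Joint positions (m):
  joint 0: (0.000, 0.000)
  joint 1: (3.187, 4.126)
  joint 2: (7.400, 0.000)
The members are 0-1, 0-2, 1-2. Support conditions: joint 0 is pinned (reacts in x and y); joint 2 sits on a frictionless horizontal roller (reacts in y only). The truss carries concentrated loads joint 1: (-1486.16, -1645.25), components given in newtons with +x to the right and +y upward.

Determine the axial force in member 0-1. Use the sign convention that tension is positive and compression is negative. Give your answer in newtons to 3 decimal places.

N=3 nodes, M=3 members, R=3 reactions → 2N=6, M+R=6
member 0 (0-1): L=5.2135, (cx,cy)=(0.6113,0.7914)
member 1 (0-2): L=7.4000, (cx,cy)=(1.0000,0.0000)
member 2 (1-2): L=5.8969, (cx,cy)=(0.7144,-0.6997)
solve A·x = −loads:
  F[0-1] = -2230.6148 N (compression)
  F[0-2] = -122.5971 N (compression)
  F[1-2] = +171.5977 N (tension)
  Rx@0 = +1486.1600 N
  Ry@0 = +1765.3155 N
  Ry@2 = -120.0655 N

-2230.615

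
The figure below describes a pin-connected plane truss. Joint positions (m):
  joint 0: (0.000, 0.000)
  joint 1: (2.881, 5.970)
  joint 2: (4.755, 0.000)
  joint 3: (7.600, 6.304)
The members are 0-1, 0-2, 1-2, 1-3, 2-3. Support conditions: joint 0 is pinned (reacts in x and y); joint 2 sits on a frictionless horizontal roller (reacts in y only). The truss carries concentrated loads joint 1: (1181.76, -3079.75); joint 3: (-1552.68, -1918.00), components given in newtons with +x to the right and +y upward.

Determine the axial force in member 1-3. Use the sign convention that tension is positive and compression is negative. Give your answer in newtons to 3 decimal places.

N=4 nodes, M=5 members, R=3 reactions → 2N=8, M+R=8
member 0 (0-1): L=6.6288, (cx,cy)=(0.4346,0.9006)
member 1 (0-2): L=4.7550, (cx,cy)=(1.0000,0.0000)
member 2 (1-2): L=6.2572, (cx,cy)=(0.2995,-0.9541)
member 3 (1-3): L=4.7308, (cx,cy)=(0.9975,0.0706)
member 4 (2-3): L=6.9162, (cx,cy)=(0.4114,0.9115)
solve A·x = −loads:
  F[0-1] = -711.6833 N (compression)
  F[0-2] = -61.6094 N (compression)
  F[1-2] = -2608.7803 N (compression)
  F[1-3] = -711.5317 N (compression)
  F[2-3] = -2049.1625 N (compression)
  Rx@0 = +370.9200 N
  Ry@0 = +640.9525 N
  Ry@2 = +4356.7975 N

-711.532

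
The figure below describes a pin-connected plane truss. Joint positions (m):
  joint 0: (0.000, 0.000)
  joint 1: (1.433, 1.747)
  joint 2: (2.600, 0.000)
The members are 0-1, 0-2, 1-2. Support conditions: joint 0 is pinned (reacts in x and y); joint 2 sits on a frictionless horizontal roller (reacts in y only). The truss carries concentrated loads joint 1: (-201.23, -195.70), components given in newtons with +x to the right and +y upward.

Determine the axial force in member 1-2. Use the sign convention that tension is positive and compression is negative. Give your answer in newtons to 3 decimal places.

32.891

N=3 nodes, M=3 members, R=3 reactions → 2N=6, M+R=6
member 0 (0-1): L=2.2595, (cx,cy)=(0.6342,0.7732)
member 1 (0-2): L=2.6000, (cx,cy)=(1.0000,0.0000)
member 2 (1-2): L=2.1009, (cx,cy)=(0.5555,-0.8315)
solve A·x = −loads:
  F[0-1] = -288.4888 N (compression)
  F[0-2] = -18.2700 N (compression)
  F[1-2] = +32.8912 N (tension)
  Rx@0 = +201.2300 N
  Ry@0 = +223.0503 N
  Ry@2 = -27.3503 N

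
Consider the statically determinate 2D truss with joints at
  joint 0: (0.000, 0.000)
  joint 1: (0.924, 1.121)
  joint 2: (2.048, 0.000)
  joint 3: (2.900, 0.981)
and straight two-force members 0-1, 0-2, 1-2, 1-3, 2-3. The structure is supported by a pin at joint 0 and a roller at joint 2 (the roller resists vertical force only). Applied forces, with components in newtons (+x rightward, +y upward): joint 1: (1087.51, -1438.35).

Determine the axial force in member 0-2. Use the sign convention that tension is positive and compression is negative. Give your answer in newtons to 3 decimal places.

N=4 nodes, M=5 members, R=3 reactions → 2N=8, M+R=8
member 0 (0-1): L=1.4527, (cx,cy)=(0.6360,0.7717)
member 1 (0-2): L=2.0480, (cx,cy)=(1.0000,0.0000)
member 2 (1-2): L=1.5875, (cx,cy)=(0.7081,-0.7062)
member 3 (1-3): L=1.9810, (cx,cy)=(0.9975,-0.0707)
member 4 (2-3): L=1.2993, (cx,cy)=(0.6557,0.7550)
solve A·x = −loads:
  F[0-1] = -251.5951 N (compression)
  F[0-2] = +1247.5358 N (tension)
  F[1-2] = -1761.9292 N (compression)
  F[1-3] = +0.0000 N (tension)
  F[2-3] = -0.0000 N (compression)
  Rx@0 = -1087.5100 N
  Ry@0 = +194.1439 N
  Ry@2 = +1244.2061 N

1247.536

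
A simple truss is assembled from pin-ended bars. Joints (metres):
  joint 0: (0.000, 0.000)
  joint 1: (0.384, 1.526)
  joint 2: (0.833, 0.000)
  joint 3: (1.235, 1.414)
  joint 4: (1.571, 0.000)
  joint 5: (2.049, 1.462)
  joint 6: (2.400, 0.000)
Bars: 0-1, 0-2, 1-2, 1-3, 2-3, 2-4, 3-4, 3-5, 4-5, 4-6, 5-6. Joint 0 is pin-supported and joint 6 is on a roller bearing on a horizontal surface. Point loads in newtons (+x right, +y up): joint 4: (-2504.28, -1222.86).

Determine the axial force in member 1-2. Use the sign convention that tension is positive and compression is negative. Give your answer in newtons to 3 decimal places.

473.207

N=7 nodes, M=11 members, R=3 reactions → 2N=14, M+R=14
member 0 (0-1): L=1.5736, (cx,cy)=(0.2440,0.9698)
member 1 (0-2): L=0.8330, (cx,cy)=(1.0000,0.0000)
member 2 (1-2): L=1.5907, (cx,cy)=(0.2823,-0.9593)
member 3 (1-3): L=0.8583, (cx,cy)=(0.9915,-0.1305)
member 4 (2-3): L=1.4700, (cx,cy)=(0.2735,0.9619)
member 5 (2-4): L=0.7380, (cx,cy)=(1.0000,0.0000)
member 6 (3-4): L=1.4534, (cx,cy)=(0.2312,-0.9729)
member 7 (3-5): L=0.8154, (cx,cy)=(0.9983,0.0589)
member 8 (4-5): L=1.5382, (cx,cy)=(0.3108,0.9505)
member 9 (4-6): L=0.8290, (cx,cy)=(1.0000,0.0000)
member 10 (5-6): L=1.5035, (cx,cy)=(0.2334,-0.9724)
solve A·x = −loads:
  F[0-1] = -435.5644 N (compression)
  F[0-2] = -2397.9889 N (compression)
  F[1-2] = +473.2073 N (tension)
  F[1-3] = -241.9310 N (compression)
  F[2-3] = -471.9542 N (compression)
  F[2-4] = -2135.3554 N (compression)
  F[3-4] = +406.1068 N (tension)
  F[3-5] = -463.6149 N (compression)
  F[4-5] = +870.8736 N (tension)
  F[4-6] = +192.1770 N (tension)
  F[5-6] = -823.2097 N (compression)
  Rx@0 = +2504.2800 N
  Ry@0 = +422.3962 N
  Ry@6 = +800.4638 N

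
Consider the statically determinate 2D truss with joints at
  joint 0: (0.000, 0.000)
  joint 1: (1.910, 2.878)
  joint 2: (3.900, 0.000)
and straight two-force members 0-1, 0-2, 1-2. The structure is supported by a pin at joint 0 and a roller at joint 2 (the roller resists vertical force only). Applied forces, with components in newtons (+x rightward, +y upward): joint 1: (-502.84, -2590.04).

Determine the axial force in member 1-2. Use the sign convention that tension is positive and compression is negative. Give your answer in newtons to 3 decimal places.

N=3 nodes, M=3 members, R=3 reactions → 2N=6, M+R=6
member 0 (0-1): L=3.4541, (cx,cy)=(0.5530,0.8332)
member 1 (0-2): L=3.9000, (cx,cy)=(1.0000,0.0000)
member 2 (1-2): L=3.4990, (cx,cy)=(0.5687,-0.8225)
solve A·x = −loads:
  F[0-1] = -2031.4947 N (compression)
  F[0-2] = +620.4993 N (tension)
  F[1-2] = -1091.0178 N (compression)
  Rx@0 = +502.8400 N
  Ry@0 = +1692.6546 N
  Ry@2 = +897.3854 N

-1091.018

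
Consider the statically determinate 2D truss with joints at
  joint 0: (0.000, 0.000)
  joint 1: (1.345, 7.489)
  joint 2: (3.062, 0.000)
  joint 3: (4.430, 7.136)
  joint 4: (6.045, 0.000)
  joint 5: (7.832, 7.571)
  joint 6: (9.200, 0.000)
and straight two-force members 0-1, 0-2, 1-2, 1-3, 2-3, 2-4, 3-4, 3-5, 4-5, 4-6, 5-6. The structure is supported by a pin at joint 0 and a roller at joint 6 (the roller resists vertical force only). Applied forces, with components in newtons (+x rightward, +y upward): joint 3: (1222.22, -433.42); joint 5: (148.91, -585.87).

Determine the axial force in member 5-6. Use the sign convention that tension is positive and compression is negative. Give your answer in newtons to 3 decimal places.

-1806.807

N=7 nodes, M=11 members, R=3 reactions → 2N=14, M+R=14
member 0 (0-1): L=7.6088, (cx,cy)=(0.1768,0.9843)
member 1 (0-2): L=3.0620, (cx,cy)=(1.0000,0.0000)
member 2 (1-2): L=7.6833, (cx,cy)=(0.2235,-0.9747)
member 3 (1-3): L=3.1051, (cx,cy)=(0.9935,-0.1137)
member 4 (2-3): L=7.2659, (cx,cy)=(0.1883,0.9821)
member 5 (2-4): L=2.9830, (cx,cy)=(1.0000,0.0000)
member 6 (3-4): L=7.3165, (cx,cy)=(0.2207,-0.9753)
member 7 (3-5): L=3.4297, (cx,cy)=(0.9919,0.1268)
member 8 (4-5): L=7.7790, (cx,cy)=(0.2297,0.9733)
member 9 (4-6): L=3.1550, (cx,cy)=(1.0000,0.0000)
member 10 (5-6): L=7.6936, (cx,cy)=(0.1778,-0.9841)
solve A·x = −loads:
  F[0-1] = +770.8649 N (tension)
  F[0-2] = +1234.8653 N (tension)
  F[1-2] = -815.8099 N (compression)
  F[1-3] = +320.6537 N (tension)
  F[2-3] = +809.6582 N (tension)
  F[2-4] = +900.1162 N (tension)
  F[3-4] = -1283.6318 N (compression)
  F[3-5] = -471.6731 N (compression)
  F[4-5] = +1286.3712 N (tension)
  F[4-6] = +321.2687 N (tension)
  F[5-6] = -1806.8075 N (compression)
  Rx@0 = -1371.1300 N
  Ry@0 = -758.7256 N
  Ry@6 = +1778.0156 N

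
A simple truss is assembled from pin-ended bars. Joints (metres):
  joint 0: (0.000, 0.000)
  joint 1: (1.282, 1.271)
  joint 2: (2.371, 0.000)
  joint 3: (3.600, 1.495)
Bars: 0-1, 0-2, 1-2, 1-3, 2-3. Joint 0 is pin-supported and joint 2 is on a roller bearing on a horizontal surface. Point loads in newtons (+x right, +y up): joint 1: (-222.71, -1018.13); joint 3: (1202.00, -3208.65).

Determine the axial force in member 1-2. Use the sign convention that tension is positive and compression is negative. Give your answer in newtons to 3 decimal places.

N=4 nodes, M=5 members, R=3 reactions → 2N=8, M+R=8
member 0 (0-1): L=1.8053, (cx,cy)=(0.7101,0.7041)
member 1 (0-2): L=2.3710, (cx,cy)=(1.0000,0.0000)
member 2 (1-2): L=1.6737, (cx,cy)=(0.6506,-0.7594)
member 3 (1-3): L=2.3288, (cx,cy)=(0.9954,0.0962)
member 4 (2-3): L=1.9353, (cx,cy)=(0.6350,0.7725)
solve A·x = −loads:
  F[0-1] = +2605.0346 N (tension)
  F[0-2] = -870.6671 N (compression)
  F[1-2] = -3225.1694 N (compression)
  F[1-3] = +4190.5338 N (tension)
  F[2-3] = -4675.4819 N (compression)
  Rx@0 = -979.2900 N
  Ry@0 = -1834.0839 N
  Ry@2 = +6060.8639 N

-3225.169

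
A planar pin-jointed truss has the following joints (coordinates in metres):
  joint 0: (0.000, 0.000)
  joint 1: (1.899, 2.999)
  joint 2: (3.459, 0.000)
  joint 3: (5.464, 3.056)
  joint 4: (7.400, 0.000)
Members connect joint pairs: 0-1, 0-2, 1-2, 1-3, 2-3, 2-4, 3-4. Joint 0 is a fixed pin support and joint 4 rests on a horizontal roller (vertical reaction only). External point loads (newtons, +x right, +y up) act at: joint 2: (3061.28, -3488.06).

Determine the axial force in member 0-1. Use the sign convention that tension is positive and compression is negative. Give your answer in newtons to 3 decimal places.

-2198.725

N=5 nodes, M=7 members, R=3 reactions → 2N=10, M+R=10
member 0 (0-1): L=3.5497, (cx,cy)=(0.5350,0.8449)
member 1 (0-2): L=3.4590, (cx,cy)=(1.0000,0.0000)
member 2 (1-2): L=3.3805, (cx,cy)=(0.4615,-0.8872)
member 3 (1-3): L=3.5655, (cx,cy)=(0.9999,0.0160)
member 4 (2-3): L=3.6550, (cx,cy)=(0.5486,0.8361)
member 5 (2-4): L=3.9410, (cx,cy)=(1.0000,0.0000)
member 6 (3-4): L=3.6176, (cx,cy)=(0.5352,-0.8448)
solve A·x = −loads:
  F[0-1] = -2198.7252 N (compression)
  F[0-2] = +4237.5504 N (tension)
  F[1-2] = +2055.6224 N (tension)
  F[1-3] = -2125.1579 N (compression)
  F[2-3] = +1990.6536 N (tension)
  F[2-4] = +1032.8917 N (tension)
  F[3-4] = -1930.0712 N (compression)
  Rx@0 = -3061.2800 N
  Ry@0 = +1857.6276 N
  Ry@4 = +1630.4324 N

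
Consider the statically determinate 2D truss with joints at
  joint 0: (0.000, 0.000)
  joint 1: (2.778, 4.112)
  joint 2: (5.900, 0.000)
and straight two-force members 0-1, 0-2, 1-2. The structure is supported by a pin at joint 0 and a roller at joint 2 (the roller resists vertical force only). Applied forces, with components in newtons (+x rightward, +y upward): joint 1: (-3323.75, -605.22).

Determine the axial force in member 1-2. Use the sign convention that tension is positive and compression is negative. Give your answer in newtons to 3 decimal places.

N=3 nodes, M=3 members, R=3 reactions → 2N=6, M+R=6
member 0 (0-1): L=4.9624, (cx,cy)=(0.5598,0.8286)
member 1 (0-2): L=5.9000, (cx,cy)=(1.0000,0.0000)
member 2 (1-2): L=5.1629, (cx,cy)=(0.6047,-0.7965)
solve A·x = −loads:
  F[0-1] = -3182.0673 N (compression)
  F[0-2] = -1542.4126 N (compression)
  F[1-2] = +2550.7065 N (tension)
  Rx@0 = +3323.7500 N
  Ry@0 = +2636.7384 N
  Ry@2 = -2031.5184 N

2550.707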